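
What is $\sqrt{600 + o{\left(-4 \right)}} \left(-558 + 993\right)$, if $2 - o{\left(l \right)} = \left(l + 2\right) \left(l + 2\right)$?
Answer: $435 \sqrt{598} \approx 10638.0$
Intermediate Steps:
$o{\left(l \right)} = 2 - \left(2 + l\right)^{2}$ ($o{\left(l \right)} = 2 - \left(l + 2\right) \left(l + 2\right) = 2 - \left(2 + l\right) \left(2 + l\right) = 2 - \left(2 + l\right)^{2}$)
$\sqrt{600 + o{\left(-4 \right)}} \left(-558 + 993\right) = \sqrt{600 + \left(2 - \left(2 - 4\right)^{2}\right)} \left(-558 + 993\right) = \sqrt{600 + \left(2 - \left(-2\right)^{2}\right)} 435 = \sqrt{600 + \left(2 - 4\right)} 435 = \sqrt{600 - 2} \cdot 435 = \sqrt{598} \cdot 435 = 435 \sqrt{598}$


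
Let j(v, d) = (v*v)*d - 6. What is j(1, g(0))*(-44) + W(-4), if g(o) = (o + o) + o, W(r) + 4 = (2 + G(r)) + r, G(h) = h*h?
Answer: 274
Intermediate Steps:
G(h) = h²
W(r) = -2 + r + r² (W(r) = -4 + ((2 + r²) + r) = -4 + (2 + r + r²) = -2 + r + r²)
g(o) = 3*o (g(o) = 2*o + o = 3*o)
j(v, d) = -6 + d*v² (j(v, d) = v²*d - 6 = d*v² - 6 = -6 + d*v²)
j(1, g(0))*(-44) + W(-4) = (-6 + (3*0)*1²)*(-44) + (-2 - 4 + (-4)²) = (-6 + 0*1)*(-44) + (-2 - 4 + 16) = (-6 + 0)*(-44) + 10 = -6*(-44) + 10 = 264 + 10 = 274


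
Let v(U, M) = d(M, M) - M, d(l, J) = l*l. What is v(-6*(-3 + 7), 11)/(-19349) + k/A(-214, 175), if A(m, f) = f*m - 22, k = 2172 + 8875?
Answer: -19806393/65913248 ≈ -0.30049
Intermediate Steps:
d(l, J) = l²
k = 11047
A(m, f) = -22 + f*m
v(U, M) = M² - M
v(-6*(-3 + 7), 11)/(-19349) + k/A(-214, 175) = (11*(-1 + 11))/(-19349) + 11047/(-22 + 175*(-214)) = (11*10)*(-1/19349) + 11047/(-22 - 37450) = 110*(-1/19349) + 11047/(-37472) = -10/1759 + 11047*(-1/37472) = -10/1759 - 11047/37472 = -19806393/65913248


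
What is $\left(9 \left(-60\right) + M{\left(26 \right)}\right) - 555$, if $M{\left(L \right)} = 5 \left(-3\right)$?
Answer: $-1110$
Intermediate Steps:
$M{\left(L \right)} = -15$
$\left(9 \left(-60\right) + M{\left(26 \right)}\right) - 555 = \left(9 \left(-60\right) - 15\right) - 555 = \left(-540 - 15\right) - 555 = -555 - 555 = -1110$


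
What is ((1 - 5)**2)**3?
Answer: 4096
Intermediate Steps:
((1 - 5)**2)**3 = ((-4)**2)**3 = 16**3 = 4096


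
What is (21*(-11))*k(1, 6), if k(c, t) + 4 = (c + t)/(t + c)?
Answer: 693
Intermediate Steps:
k(c, t) = -3 (k(c, t) = -4 + (c + t)/(t + c) = -4 + (c + t)/(c + t) = -4 + 1 = -3)
(21*(-11))*k(1, 6) = (21*(-11))*(-3) = -231*(-3) = 693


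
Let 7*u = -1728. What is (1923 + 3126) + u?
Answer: 33615/7 ≈ 4802.1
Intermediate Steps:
u = -1728/7 (u = (⅐)*(-1728) = -1728/7 ≈ -246.86)
(1923 + 3126) + u = (1923 + 3126) - 1728/7 = 5049 - 1728/7 = 33615/7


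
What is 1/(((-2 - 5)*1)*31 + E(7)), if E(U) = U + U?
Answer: -1/203 ≈ -0.0049261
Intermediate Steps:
E(U) = 2*U
1/(((-2 - 5)*1)*31 + E(7)) = 1/(((-2 - 5)*1)*31 + 2*7) = 1/(-7*1*31 + 14) = 1/(-7*31 + 14) = 1/(-217 + 14) = 1/(-203) = -1/203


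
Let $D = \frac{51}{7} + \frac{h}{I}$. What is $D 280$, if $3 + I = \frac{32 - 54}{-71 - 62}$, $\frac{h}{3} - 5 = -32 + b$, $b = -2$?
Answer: $\frac{138240}{13} \approx 10634.0$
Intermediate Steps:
$h = -87$ ($h = 15 + 3 \left(-32 - 2\right) = 15 + 3 \left(-34\right) = 15 - 102 = -87$)
$I = - \frac{377}{133}$ ($I = -3 + \frac{32 - 54}{-71 - 62} = -3 - \frac{22}{-133} = -3 - - \frac{22}{133} = -3 + \frac{22}{133} = - \frac{377}{133} \approx -2.8346$)
$D = \frac{3456}{91}$ ($D = \frac{51}{7} - \frac{87}{- \frac{377}{133}} = 51 \cdot \frac{1}{7} - - \frac{399}{13} = \frac{51}{7} + \frac{399}{13} = \frac{3456}{91} \approx 37.978$)
$D 280 = \frac{3456}{91} \cdot 280 = \frac{138240}{13}$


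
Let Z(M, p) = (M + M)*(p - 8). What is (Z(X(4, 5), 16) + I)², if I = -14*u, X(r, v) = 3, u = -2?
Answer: 5776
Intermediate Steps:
Z(M, p) = 2*M*(-8 + p) (Z(M, p) = (2*M)*(-8 + p) = 2*M*(-8 + p))
I = 28 (I = -14*(-2) = 28)
(Z(X(4, 5), 16) + I)² = (2*3*(-8 + 16) + 28)² = (2*3*8 + 28)² = (48 + 28)² = 76² = 5776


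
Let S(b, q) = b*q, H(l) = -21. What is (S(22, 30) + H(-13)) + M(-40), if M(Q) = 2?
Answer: 641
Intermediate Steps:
(S(22, 30) + H(-13)) + M(-40) = (22*30 - 21) + 2 = (660 - 21) + 2 = 639 + 2 = 641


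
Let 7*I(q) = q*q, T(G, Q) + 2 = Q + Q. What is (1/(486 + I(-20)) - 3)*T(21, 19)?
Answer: -205182/1901 ≈ -107.93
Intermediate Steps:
T(G, Q) = -2 + 2*Q (T(G, Q) = -2 + (Q + Q) = -2 + 2*Q)
I(q) = q²/7 (I(q) = (q*q)/7 = q²/7)
(1/(486 + I(-20)) - 3)*T(21, 19) = (1/(486 + (⅐)*(-20)²) - 3)*(-2 + 2*19) = (1/(486 + (⅐)*400) - 3)*(-2 + 38) = (1/(486 + 400/7) - 3)*36 = (1/(3802/7) - 3)*36 = (7/3802 - 3)*36 = -11399/3802*36 = -205182/1901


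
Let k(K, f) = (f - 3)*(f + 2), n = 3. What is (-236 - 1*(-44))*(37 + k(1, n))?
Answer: -7104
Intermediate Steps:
k(K, f) = (-3 + f)*(2 + f)
(-236 - 1*(-44))*(37 + k(1, n)) = (-236 - 1*(-44))*(37 + (-6 + 3² - 1*3)) = (-236 + 44)*(37 + (-6 + 9 - 3)) = -192*(37 + 0) = -192*37 = -7104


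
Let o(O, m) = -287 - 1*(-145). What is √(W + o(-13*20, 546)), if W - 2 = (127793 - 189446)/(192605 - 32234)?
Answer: I*√401169713667/53457 ≈ 11.848*I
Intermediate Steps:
o(O, m) = -142 (o(O, m) = -287 + 145 = -142)
W = 86363/53457 (W = 2 + (127793 - 189446)/(192605 - 32234) = 2 - 61653/160371 = 2 - 61653*1/160371 = 2 - 20551/53457 = 86363/53457 ≈ 1.6156)
√(W + o(-13*20, 546)) = √(86363/53457 - 142) = √(-7504531/53457) = I*√401169713667/53457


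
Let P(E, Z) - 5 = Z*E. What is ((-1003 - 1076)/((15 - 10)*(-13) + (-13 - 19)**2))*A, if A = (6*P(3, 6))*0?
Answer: 0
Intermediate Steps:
P(E, Z) = 5 + E*Z (P(E, Z) = 5 + Z*E = 5 + E*Z)
A = 0 (A = (6*(5 + 3*6))*0 = (6*(5 + 18))*0 = (6*23)*0 = 138*0 = 0)
((-1003 - 1076)/((15 - 10)*(-13) + (-13 - 19)**2))*A = ((-1003 - 1076)/((15 - 10)*(-13) + (-13 - 19)**2))*0 = -2079/(5*(-13) + (-32)**2)*0 = -2079/(-65 + 1024)*0 = -2079/959*0 = -2079*1/959*0 = -297/137*0 = 0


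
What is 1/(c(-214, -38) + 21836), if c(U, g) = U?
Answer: 1/21622 ≈ 4.6249e-5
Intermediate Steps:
1/(c(-214, -38) + 21836) = 1/(-214 + 21836) = 1/21622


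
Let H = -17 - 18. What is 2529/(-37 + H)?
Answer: -281/8 ≈ -35.125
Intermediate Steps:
H = -35
2529/(-37 + H) = 2529/(-37 - 35) = 2529/(-72) = 2529*(-1/72) = -281/8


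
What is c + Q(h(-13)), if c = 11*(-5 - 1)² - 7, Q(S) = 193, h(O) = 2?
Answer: 582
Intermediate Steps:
c = 389 (c = 11*(-6)² - 7 = 11*36 - 7 = 396 - 7 = 389)
c + Q(h(-13)) = 389 + 193 = 582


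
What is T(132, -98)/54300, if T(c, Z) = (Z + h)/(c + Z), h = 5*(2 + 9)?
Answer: -43/1846200 ≈ -2.3291e-5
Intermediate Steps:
h = 55 (h = 5*11 = 55)
T(c, Z) = (55 + Z)/(Z + c) (T(c, Z) = (Z + 55)/(c + Z) = (55 + Z)/(Z + c))
T(132, -98)/54300 = ((55 - 98)/(-98 + 132))/54300 = (-43/34)*(1/54300) = ((1/34)*(-43))*(1/54300) = -43/34*1/54300 = -43/1846200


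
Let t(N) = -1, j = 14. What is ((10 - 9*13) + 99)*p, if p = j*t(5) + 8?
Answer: 48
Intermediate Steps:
p = -6 (p = 14*(-1) + 8 = -14 + 8 = -6)
((10 - 9*13) + 99)*p = ((10 - 9*13) + 99)*(-6) = ((10 - 117) + 99)*(-6) = (-107 + 99)*(-6) = -8*(-6) = 48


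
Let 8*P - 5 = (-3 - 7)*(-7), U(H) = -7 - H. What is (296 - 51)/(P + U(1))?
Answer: 1960/11 ≈ 178.18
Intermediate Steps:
P = 75/8 (P = 5/8 + ((-3 - 7)*(-7))/8 = 5/8 + (-10*(-7))/8 = 5/8 + (⅛)*70 = 5/8 + 35/4 = 75/8 ≈ 9.3750)
(296 - 51)/(P + U(1)) = (296 - 51)/(75/8 + (-7 - 1*1)) = 245/(75/8 + (-7 - 1)) = 245/(75/8 - 8) = 245/(11/8) = 245*(8/11) = 1960/11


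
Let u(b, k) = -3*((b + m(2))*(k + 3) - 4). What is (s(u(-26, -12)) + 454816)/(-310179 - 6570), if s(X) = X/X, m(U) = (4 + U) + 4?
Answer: -454817/316749 ≈ -1.4359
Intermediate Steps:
m(U) = 8 + U
u(b, k) = 12 - 3*(3 + k)*(10 + b) (u(b, k) = -3*((b + (8 + 2))*(k + 3) - 4) = -3*((b + 10)*(3 + k) - 4) = -3*((10 + b)*(3 + k) - 4) = -3*((3 + k)*(10 + b) - 4) = -3*(-4 + (3 + k)*(10 + b)) = 12 - 3*(3 + k)*(10 + b))
s(X) = 1
(s(u(-26, -12)) + 454816)/(-310179 - 6570) = (1 + 454816)/(-310179 - 6570) = 454817/(-316749) = 454817*(-1/316749) = -454817/316749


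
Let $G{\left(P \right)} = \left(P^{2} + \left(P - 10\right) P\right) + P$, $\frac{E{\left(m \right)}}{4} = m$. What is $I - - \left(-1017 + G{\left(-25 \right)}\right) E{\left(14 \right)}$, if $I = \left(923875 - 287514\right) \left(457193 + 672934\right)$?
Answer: $719168773495$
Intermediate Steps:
$E{\left(m \right)} = 4 m$
$G{\left(P \right)} = P + P^{2} + P \left(-10 + P\right)$ ($G{\left(P \right)} = \left(P^{2} + \left(P - 10\right) P\right) + P = \left(P^{2} + \left(-10 + P\right) P\right) + P = \left(P^{2} + P \left(-10 + P\right)\right) + P = P + P^{2} + P \left(-10 + P\right)$)
$I = 719168747847$ ($I = 636361 \cdot 1130127 = 719168747847$)
$I - - \left(-1017 + G{\left(-25 \right)}\right) E{\left(14 \right)} = 719168747847 - - \left(-1017 - 25 \left(-9 + 2 \left(-25\right)\right)\right) 4 \cdot 14 = 719168747847 - - \left(-1017 - 25 \left(-9 - 50\right)\right) 56 = 719168747847 - - \left(-1017 - -1475\right) 56 = 719168747847 - - \left(-1017 + 1475\right) 56 = 719168747847 - - 458 \cdot 56 = 719168747847 - \left(-1\right) 25648 = 719168747847 - -25648 = 719168747847 + 25648 = 719168773495$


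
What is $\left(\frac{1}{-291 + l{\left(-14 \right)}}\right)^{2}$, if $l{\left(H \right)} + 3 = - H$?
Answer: $\frac{1}{78400} \approx 1.2755 \cdot 10^{-5}$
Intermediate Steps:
$l{\left(H \right)} = -3 - H$
$\left(\frac{1}{-291 + l{\left(-14 \right)}}\right)^{2} = \left(\frac{1}{-291 - -11}\right)^{2} = \left(\frac{1}{-291 + \left(-3 + 14\right)}\right)^{2} = \left(\frac{1}{-291 + 11}\right)^{2} = \left(\frac{1}{-280}\right)^{2} = \left(- \frac{1}{280}\right)^{2} = \frac{1}{78400}$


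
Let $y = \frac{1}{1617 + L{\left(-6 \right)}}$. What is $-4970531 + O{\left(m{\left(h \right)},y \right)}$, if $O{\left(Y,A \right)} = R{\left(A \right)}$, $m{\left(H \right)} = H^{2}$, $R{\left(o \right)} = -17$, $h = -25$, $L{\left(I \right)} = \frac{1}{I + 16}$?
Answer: $-4970548$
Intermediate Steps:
$L{\left(I \right)} = \frac{1}{16 + I}$
$y = \frac{10}{16171}$ ($y = \frac{1}{1617 + \frac{1}{16 - 6}} = \frac{1}{1617 + \frac{1}{10}} = \frac{1}{\frac{16171}{10}} = \frac{10}{16171} \approx 0.00061839$)
$O{\left(Y,A \right)} = -17$
$-4970531 + O{\left(m{\left(h \right)},y \right)} = -4970531 - 17 = -4970548$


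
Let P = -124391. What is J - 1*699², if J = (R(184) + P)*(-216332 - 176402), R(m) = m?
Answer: 48779823337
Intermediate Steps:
J = 48780311938 (J = (184 - 124391)*(-216332 - 176402) = -124207*(-392734) = 48780311938)
J - 1*699² = 48780311938 - 1*699² = 48780311938 - 1*488601 = 48780311938 - 488601 = 48779823337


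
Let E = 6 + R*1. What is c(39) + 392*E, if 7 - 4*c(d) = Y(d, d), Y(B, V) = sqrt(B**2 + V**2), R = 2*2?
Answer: 15687/4 - 39*sqrt(2)/4 ≈ 3908.0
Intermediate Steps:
R = 4
E = 10 (E = 6 + 4*1 = 6 + 4 = 10)
c(d) = 7/4 - sqrt(2)*sqrt(d**2)/4 (c(d) = 7/4 - sqrt(d**2 + d**2)/4 = 7/4 - sqrt(2)*sqrt(d**2)/4)
c(39) + 392*E = (7/4 - sqrt(2)*sqrt(39**2)/4) + 392*10 = (7/4 - sqrt(2)*sqrt(1521)/4) + 3920 = (7/4 - 1/4*sqrt(2)*39) + 3920 = (7/4 - 39*sqrt(2)/4) + 3920 = 15687/4 - 39*sqrt(2)/4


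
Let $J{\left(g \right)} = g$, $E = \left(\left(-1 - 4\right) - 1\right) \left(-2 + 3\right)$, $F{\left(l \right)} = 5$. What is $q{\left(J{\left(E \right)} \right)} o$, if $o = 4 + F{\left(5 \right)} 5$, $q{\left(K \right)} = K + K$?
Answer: $-348$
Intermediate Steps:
$E = -6$ ($E = \left(-5 - 1\right) 1 = \left(-6\right) 1 = -6$)
$q{\left(K \right)} = 2 K$
$o = 29$ ($o = 4 + 5 \cdot 5 = 4 + 25 = 29$)
$q{\left(J{\left(E \right)} \right)} o = 2 \left(-6\right) 29 = \left(-12\right) 29 = -348$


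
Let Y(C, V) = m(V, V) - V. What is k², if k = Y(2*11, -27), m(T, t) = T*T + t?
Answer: 531441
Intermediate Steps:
m(T, t) = t + T² (m(T, t) = T² + t = t + T²)
Y(C, V) = V² (Y(C, V) = (V + V²) - V = V²)
k = 729 (k = (-27)² = 729)
k² = 729² = 531441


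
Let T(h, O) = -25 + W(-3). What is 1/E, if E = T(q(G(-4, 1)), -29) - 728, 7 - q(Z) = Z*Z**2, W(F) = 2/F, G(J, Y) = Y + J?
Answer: -3/2261 ≈ -0.0013268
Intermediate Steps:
G(J, Y) = J + Y
q(Z) = 7 - Z**3 (q(Z) = 7 - Z*Z**2 = 7 - Z**3)
T(h, O) = -77/3 (T(h, O) = -25 + 2/(-3) = -25 + 2*(-1/3) = -25 - 2/3 = -77/3)
E = -2261/3 (E = -77/3 - 728 = -2261/3 ≈ -753.67)
1/E = 1/(-2261/3) = -3/2261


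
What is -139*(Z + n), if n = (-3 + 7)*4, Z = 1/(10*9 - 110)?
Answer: -44341/20 ≈ -2217.1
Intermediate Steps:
Z = -1/20 (Z = 1/(90 - 110) = 1/(-20) = -1/20 ≈ -0.050000)
n = 16 (n = 4*4 = 16)
-139*(Z + n) = -139*(-1/20 + 16) = -139*319/20 = -44341/20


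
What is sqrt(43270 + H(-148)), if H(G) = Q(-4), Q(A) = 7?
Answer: sqrt(43277) ≈ 208.03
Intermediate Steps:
H(G) = 7
sqrt(43270 + H(-148)) = sqrt(43270 + 7) = sqrt(43277)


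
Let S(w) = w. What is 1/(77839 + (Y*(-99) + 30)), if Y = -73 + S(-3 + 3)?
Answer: 1/85096 ≈ 1.1751e-5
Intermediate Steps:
Y = -73 (Y = -73 + (-3 + 3) = -73 + 0 = -73)
1/(77839 + (Y*(-99) + 30)) = 1/(77839 + (-73*(-99) + 30)) = 1/(77839 + (7227 + 30)) = 1/(77839 + 7257) = 1/85096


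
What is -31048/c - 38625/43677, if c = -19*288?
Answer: 15898993/3319452 ≈ 4.7896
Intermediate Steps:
c = -5472
-31048/c - 38625/43677 = -31048/(-5472) - 38625/43677 = -31048*(-1/5472) - 38625*1/43677 = 3881/684 - 12875/14559 = 15898993/3319452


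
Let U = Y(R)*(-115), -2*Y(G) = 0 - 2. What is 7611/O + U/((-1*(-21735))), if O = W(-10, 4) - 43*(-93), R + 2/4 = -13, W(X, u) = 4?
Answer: 1434476/756567 ≈ 1.8960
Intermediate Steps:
R = -27/2 (R = -½ - 13 = -27/2 ≈ -13.500)
Y(G) = 1 (Y(G) = -(0 - 2)/2 = -½*(-2) = 1)
O = 4003 (O = 4 - 43*(-93) = 4 + 3999 = 4003)
U = -115 (U = 1*(-115) = -115)
7611/O + U/((-1*(-21735))) = 7611/4003 - 115/((-1*(-21735))) = 7611*(1/4003) - 115/21735 = 7611/4003 - 115*1/21735 = 7611/4003 - 1/189 = 1434476/756567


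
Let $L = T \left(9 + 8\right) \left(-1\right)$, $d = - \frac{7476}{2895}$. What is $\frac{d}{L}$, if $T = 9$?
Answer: $\frac{2492}{147645} \approx 0.016878$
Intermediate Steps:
$d = - \frac{2492}{965}$ ($d = \left(-7476\right) \frac{1}{2895} = - \frac{2492}{965} \approx -2.5824$)
$L = -153$ ($L = 9 \left(9 + 8\right) \left(-1\right) = 9 \cdot 17 \left(-1\right) = 153 \left(-1\right) = -153$)
$\frac{d}{L} = - \frac{2492}{965 \left(-153\right)} = \left(- \frac{2492}{965}\right) \left(- \frac{1}{153}\right) = \frac{2492}{147645}$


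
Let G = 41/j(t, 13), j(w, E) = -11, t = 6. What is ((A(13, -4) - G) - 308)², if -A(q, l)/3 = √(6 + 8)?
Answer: 11217655/121 + 20082*√14/11 ≈ 99539.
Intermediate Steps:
G = -41/11 (G = 41/(-11) = 41*(-1/11) = -41/11 ≈ -3.7273)
A(q, l) = -3*√14 (A(q, l) = -3*√(6 + 8) = -3*√14)
((A(13, -4) - G) - 308)² = ((-3*√14 - 1*(-41/11)) - 308)² = ((-3*√14 + 41/11) - 308)² = ((41/11 - 3*√14) - 308)² = (-3347/11 - 3*√14)²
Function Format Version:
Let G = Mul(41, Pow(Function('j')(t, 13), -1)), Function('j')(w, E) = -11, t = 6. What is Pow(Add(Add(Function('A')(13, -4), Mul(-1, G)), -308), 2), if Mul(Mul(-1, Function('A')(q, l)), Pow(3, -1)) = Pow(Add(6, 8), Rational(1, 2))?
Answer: Add(Rational(11217655, 121), Mul(Rational(20082, 11), Pow(14, Rational(1, 2)))) ≈ 99539.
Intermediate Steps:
G = Rational(-41, 11) (G = Mul(41, Pow(-11, -1)) = Mul(41, Rational(-1, 11)) = Rational(-41, 11) ≈ -3.7273)
Function('A')(q, l) = Mul(-3, Pow(14, Rational(1, 2))) (Function('A')(q, l) = Mul(-3, Pow(Add(6, 8), Rational(1, 2))) = Mul(-3, Pow(14, Rational(1, 2))))
Pow(Add(Add(Function('A')(13, -4), Mul(-1, G)), -308), 2) = Pow(Add(Add(Mul(-3, Pow(14, Rational(1, 2))), Mul(-1, Rational(-41, 11))), -308), 2) = Pow(Add(Add(Mul(-3, Pow(14, Rational(1, 2))), Rational(41, 11)), -308), 2) = Pow(Add(Add(Rational(41, 11), Mul(-3, Pow(14, Rational(1, 2)))), -308), 2) = Pow(Add(Rational(-3347, 11), Mul(-3, Pow(14, Rational(1, 2)))), 2)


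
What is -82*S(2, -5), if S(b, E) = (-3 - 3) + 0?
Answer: 492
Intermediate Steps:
S(b, E) = -6 (S(b, E) = -6 + 0 = -6)
-82*S(2, -5) = -82*(-6) = 492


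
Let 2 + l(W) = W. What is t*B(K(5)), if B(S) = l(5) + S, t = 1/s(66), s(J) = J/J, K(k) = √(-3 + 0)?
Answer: 3 + I*√3 ≈ 3.0 + 1.732*I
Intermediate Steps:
K(k) = I*√3 (K(k) = √(-3) = I*√3)
s(J) = 1
l(W) = -2 + W
t = 1 (t = 1/1 = 1)
B(S) = 3 + S (B(S) = (-2 + 5) + S = 3 + S)
t*B(K(5)) = 1*(3 + I*√3) = 3 + I*√3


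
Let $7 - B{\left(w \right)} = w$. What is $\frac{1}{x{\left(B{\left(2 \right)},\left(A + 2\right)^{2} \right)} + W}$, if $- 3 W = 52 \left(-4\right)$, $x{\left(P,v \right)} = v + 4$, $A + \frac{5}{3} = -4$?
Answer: $\frac{9}{781} \approx 0.011524$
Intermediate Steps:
$A = - \frac{17}{3}$ ($A = - \frac{5}{3} - 4 = - \frac{17}{3} \approx -5.6667$)
$B{\left(w \right)} = 7 - w$
$x{\left(P,v \right)} = 4 + v$
$W = \frac{208}{3}$ ($W = - \frac{52 \left(-4\right)}{3} = \left(- \frac{1}{3}\right) \left(-208\right) = \frac{208}{3} \approx 69.333$)
$\frac{1}{x{\left(B{\left(2 \right)},\left(A + 2\right)^{2} \right)} + W} = \frac{1}{\left(4 + \left(- \frac{17}{3} + 2\right)^{2}\right) + \frac{208}{3}} = \frac{1}{\left(4 + \left(- \frac{11}{3}\right)^{2}\right) + \frac{208}{3}} = \frac{1}{\left(4 + \frac{121}{9}\right) + \frac{208}{3}} = \frac{1}{\frac{157}{9} + \frac{208}{3}} = \frac{1}{\frac{781}{9}} = \frac{9}{781}$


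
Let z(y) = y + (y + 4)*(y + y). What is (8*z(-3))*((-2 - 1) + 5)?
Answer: -144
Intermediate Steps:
z(y) = y + 2*y*(4 + y) (z(y) = y + (4 + y)*(2*y) = y + 2*y*(4 + y))
(8*z(-3))*((-2 - 1) + 5) = (8*(-3*(9 + 2*(-3))))*((-2 - 1) + 5) = (8*(-3*(9 - 6)))*(-3 + 5) = (8*(-3*3))*2 = (8*(-9))*2 = -72*2 = -144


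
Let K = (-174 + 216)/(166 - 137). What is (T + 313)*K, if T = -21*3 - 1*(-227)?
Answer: 20034/29 ≈ 690.83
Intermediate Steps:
T = 164 (T = -63 + 227 = 164)
K = 42/29 ≈ 1.4483
(T + 313)*K = (164 + 313)*(42/29) = 477*(42/29) = 20034/29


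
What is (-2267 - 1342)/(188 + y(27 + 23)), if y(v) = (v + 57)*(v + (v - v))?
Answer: -1203/1846 ≈ -0.65168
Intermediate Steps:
y(v) = v*(57 + v) (y(v) = (57 + v)*(v + 0) = (57 + v)*v = v*(57 + v))
(-2267 - 1342)/(188 + y(27 + 23)) = (-2267 - 1342)/(188 + (27 + 23)*(57 + (27 + 23))) = -3609/(188 + 50*(57 + 50)) = -3609/(188 + 50*107) = -3609/(188 + 5350) = -3609/5538 = -3609*1/5538 = -1203/1846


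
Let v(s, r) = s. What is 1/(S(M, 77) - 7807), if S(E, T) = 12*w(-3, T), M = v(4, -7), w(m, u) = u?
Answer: -1/6883 ≈ -0.00014529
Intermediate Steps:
M = 4
S(E, T) = 12*T
1/(S(M, 77) - 7807) = 1/(12*77 - 7807) = 1/(924 - 7807) = 1/(-6883) = -1/6883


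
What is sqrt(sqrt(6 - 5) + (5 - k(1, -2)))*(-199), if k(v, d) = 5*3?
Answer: -597*I ≈ -597.0*I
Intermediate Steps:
k(v, d) = 15
sqrt(sqrt(6 - 5) + (5 - k(1, -2)))*(-199) = sqrt(sqrt(6 - 5) + (5 - 1*15))*(-199) = sqrt(sqrt(1) + (5 - 15))*(-199) = sqrt(1 - 10)*(-199) = sqrt(-9)*(-199) = (3*I)*(-199) = -597*I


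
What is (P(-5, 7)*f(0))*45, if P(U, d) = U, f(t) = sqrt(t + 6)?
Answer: -225*sqrt(6) ≈ -551.13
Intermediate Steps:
f(t) = sqrt(6 + t)
(P(-5, 7)*f(0))*45 = -5*sqrt(6 + 0)*45 = -5*sqrt(6)*45 = -225*sqrt(6)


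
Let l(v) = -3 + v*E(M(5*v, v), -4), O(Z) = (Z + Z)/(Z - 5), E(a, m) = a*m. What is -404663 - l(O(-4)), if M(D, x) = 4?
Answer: -3641812/9 ≈ -4.0465e+5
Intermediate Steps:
O(Z) = 2*Z/(-5 + Z) (O(Z) = (2*Z)/(-5 + Z) = 2*Z/(-5 + Z))
l(v) = -3 - 16*v (l(v) = -3 + v*(4*(-4)) = -3 + v*(-16) = -3 - 16*v)
-404663 - l(O(-4)) = -404663 - (-3 - 32*(-4)/(-5 - 4)) = -404663 - (-3 - 32*(-4)/(-9)) = -404663 - (-3 - 32*(-4)*(-1)/9) = -404663 - (-3 - 16*8/9) = -404663 - (-3 - 128/9) = -404663 - 1*(-155/9) = -404663 + 155/9 = -3641812/9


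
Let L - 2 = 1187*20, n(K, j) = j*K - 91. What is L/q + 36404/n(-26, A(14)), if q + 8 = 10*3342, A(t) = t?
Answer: -602763919/7601230 ≈ -79.298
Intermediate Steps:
n(K, j) = -91 + K*j (n(K, j) = K*j - 91 = -91 + K*j)
q = 33412 (q = -8 + 10*3342 = -8 + 33420 = 33412)
L = 23742 (L = 2 + 1187*20 = 2 + 23740 = 23742)
L/q + 36404/n(-26, A(14)) = 23742/33412 + 36404/(-91 - 26*14) = 23742*(1/33412) + 36404/(-91 - 364) = 11871/16706 + 36404/(-455) = 11871/16706 + 36404*(-1/455) = 11871/16706 - 36404/455 = -602763919/7601230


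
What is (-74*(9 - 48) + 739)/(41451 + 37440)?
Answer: 3625/78891 ≈ 0.045949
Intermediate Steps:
(-74*(9 - 48) + 739)/(41451 + 37440) = (-74*(-39) + 739)/78891 = (2886 + 739)*(1/78891) = 3625*(1/78891) = 3625/78891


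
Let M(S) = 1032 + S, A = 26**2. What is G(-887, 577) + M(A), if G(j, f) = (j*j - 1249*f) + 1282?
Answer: 69086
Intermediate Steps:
A = 676
G(j, f) = 1282 + j**2 - 1249*f (G(j, f) = (j**2 - 1249*f) + 1282 = 1282 + j**2 - 1249*f)
G(-887, 577) + M(A) = (1282 + (-887)**2 - 1249*577) + (1032 + 676) = (1282 + 786769 - 720673) + 1708 = 67378 + 1708 = 69086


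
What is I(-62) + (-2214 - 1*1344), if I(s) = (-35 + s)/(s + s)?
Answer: -441095/124 ≈ -3557.2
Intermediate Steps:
I(s) = (-35 + s)/(2*s) (I(s) = (-35 + s)/((2*s)) = (-35 + s)*(1/(2*s)) = (-35 + s)/(2*s))
I(-62) + (-2214 - 1*1344) = (1/2)*(-35 - 62)/(-62) + (-2214 - 1*1344) = (1/2)*(-1/62)*(-97) + (-2214 - 1344) = 97/124 - 3558 = -441095/124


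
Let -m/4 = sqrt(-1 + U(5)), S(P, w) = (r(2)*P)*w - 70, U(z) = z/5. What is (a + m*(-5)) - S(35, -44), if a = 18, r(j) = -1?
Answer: -1452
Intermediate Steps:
U(z) = z/5 (U(z) = z*(1/5) = z/5)
S(P, w) = -70 - P*w (S(P, w) = (-P)*w - 70 = -P*w - 70 = -70 - P*w)
m = 0 (m = -4*sqrt(-1 + (1/5)*5) = -4*sqrt(-1 + 1) = -4*sqrt(0) = -4*0 = 0)
(a + m*(-5)) - S(35, -44) = (18 + 0*(-5)) - (-70 - 1*35*(-44)) = (18 + 0) - (-70 + 1540) = 18 - 1*1470 = 18 - 1470 = -1452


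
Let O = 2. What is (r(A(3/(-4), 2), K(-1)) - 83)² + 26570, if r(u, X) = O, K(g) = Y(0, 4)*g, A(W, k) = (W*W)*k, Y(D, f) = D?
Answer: 33131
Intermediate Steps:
A(W, k) = k*W² (A(W, k) = W²*k = k*W²)
K(g) = 0 (K(g) = 0*g = 0)
r(u, X) = 2
(r(A(3/(-4), 2), K(-1)) - 83)² + 26570 = (2 - 83)² + 26570 = (-81)² + 26570 = 6561 + 26570 = 33131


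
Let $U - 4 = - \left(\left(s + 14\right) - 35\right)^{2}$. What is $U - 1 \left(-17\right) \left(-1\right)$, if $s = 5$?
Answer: $-269$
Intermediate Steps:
$U = -252$ ($U = 4 - \left(\left(5 + 14\right) - 35\right)^{2} = 4 - \left(19 - 35\right)^{2} = 4 - \left(-16\right)^{2} = 4 - 256 = -252$)
$U - 1 \left(-17\right) \left(-1\right) = -252 - 1 \left(-17\right) \left(-1\right) = -252 - \left(-17\right) \left(-1\right) = -252 - 17 = -269$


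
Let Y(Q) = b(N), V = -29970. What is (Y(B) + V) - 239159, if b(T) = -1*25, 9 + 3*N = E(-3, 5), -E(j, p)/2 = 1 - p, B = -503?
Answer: -269154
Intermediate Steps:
E(j, p) = -2 + 2*p (E(j, p) = -2*(1 - p) = -2 + 2*p)
N = -⅓ (N = -3 + (-2 + 2*5)/3 = -3 + (-2 + 10)/3 = -3 + (⅓)*8 = -3 + 8/3 = -⅓ ≈ -0.33333)
b(T) = -25
Y(Q) = -25
(Y(B) + V) - 239159 = (-25 - 29970) - 239159 = -29995 - 239159 = -269154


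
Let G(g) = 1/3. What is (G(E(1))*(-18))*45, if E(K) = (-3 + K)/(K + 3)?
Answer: -270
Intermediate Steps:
E(K) = (-3 + K)/(3 + K)
G(g) = ⅓ (G(g) = 1*(⅓) = ⅓)
(G(E(1))*(-18))*45 = ((⅓)*(-18))*45 = -6*45 = -270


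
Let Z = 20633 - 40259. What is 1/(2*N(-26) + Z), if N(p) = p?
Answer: -1/19678 ≈ -5.0818e-5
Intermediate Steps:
Z = -19626
1/(2*N(-26) + Z) = 1/(2*(-26) - 19626) = 1/(-52 - 19626) = 1/(-19678) = -1/19678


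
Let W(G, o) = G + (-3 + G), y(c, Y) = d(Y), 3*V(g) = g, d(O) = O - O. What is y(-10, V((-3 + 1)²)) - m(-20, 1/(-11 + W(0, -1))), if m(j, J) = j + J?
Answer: 281/14 ≈ 20.071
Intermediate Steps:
d(O) = 0
V(g) = g/3
y(c, Y) = 0
W(G, o) = -3 + 2*G
m(j, J) = J + j
y(-10, V((-3 + 1)²)) - m(-20, 1/(-11 + W(0, -1))) = 0 - (1/(-11 + (-3 + 2*0)) - 20) = 0 - (1/(-11 + (-3 + 0)) - 20) = 0 - (1/(-11 - 3) - 20) = 0 - (1/(-14) - 20) = 0 - (-1/14 - 20) = 0 - 1*(-281/14) = 0 + 281/14 = 281/14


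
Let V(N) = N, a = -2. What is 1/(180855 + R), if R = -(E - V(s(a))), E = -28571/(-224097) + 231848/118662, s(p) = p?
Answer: 4431966369/801525189277214 ≈ 5.5294e-6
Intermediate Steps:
E = 9224455543/4431966369 (E = -28571*(-1/224097) + 231848*(1/118662) = 28571/224097 + 115924/59331 = 9224455543/4431966369 ≈ 2.0813)
R = -18088388281/4431966369 (R = -(9224455543/4431966369 - 1*(-2)) = -(9224455543/4431966369 + 2) = -1*18088388281/4431966369 = -18088388281/4431966369 ≈ -4.0813)
1/(180855 + R) = 1/(180855 - 18088388281/4431966369) = 1/(801525189277214/4431966369) = 4431966369/801525189277214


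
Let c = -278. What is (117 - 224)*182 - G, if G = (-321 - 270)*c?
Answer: -183772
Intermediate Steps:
G = 164298 (G = (-321 - 270)*(-278) = -591*(-278) = 164298)
(117 - 224)*182 - G = (117 - 224)*182 - 1*164298 = -107*182 - 164298 = -19474 - 164298 = -183772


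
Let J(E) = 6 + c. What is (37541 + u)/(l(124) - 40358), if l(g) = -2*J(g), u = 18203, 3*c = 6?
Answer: -27872/20187 ≈ -1.3807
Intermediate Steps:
c = 2 (c = (⅓)*6 = 2)
J(E) = 8 (J(E) = 6 + 2 = 8)
l(g) = -16 (l(g) = -2*8 = -16)
(37541 + u)/(l(124) - 40358) = (37541 + 18203)/(-16 - 40358) = 55744/(-40374) = 55744*(-1/40374) = -27872/20187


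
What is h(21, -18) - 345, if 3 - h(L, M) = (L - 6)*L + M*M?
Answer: -981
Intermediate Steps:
h(L, M) = 3 - M**2 - L*(-6 + L) (h(L, M) = 3 - ((L - 6)*L + M*M) = 3 - ((-6 + L)*L + M**2) = 3 - (L*(-6 + L) + M**2) = 3 - (M**2 + L*(-6 + L)) = 3 + (-M**2 - L*(-6 + L)) = 3 - M**2 - L*(-6 + L))
h(21, -18) - 345 = (3 - 1*21**2 - 1*(-18)**2 + 6*21) - 345 = (3 - 1*441 - 1*324 + 126) - 345 = (3 - 441 - 324 + 126) - 345 = -636 - 345 = -981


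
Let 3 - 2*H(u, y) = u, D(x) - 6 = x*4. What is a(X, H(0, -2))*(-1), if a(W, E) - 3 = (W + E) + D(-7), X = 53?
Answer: -71/2 ≈ -35.500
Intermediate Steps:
D(x) = 6 + 4*x (D(x) = 6 + x*4 = 6 + 4*x)
H(u, y) = 3/2 - u/2
a(W, E) = -19 + E + W (a(W, E) = 3 + ((W + E) + (6 + 4*(-7))) = 3 + ((E + W) + (6 - 28)) = 3 + ((E + W) - 22) = 3 + (-22 + E + W) = -19 + E + W)
a(X, H(0, -2))*(-1) = (-19 + (3/2 - 1/2*0) + 53)*(-1) = (-19 + (3/2 + 0) + 53)*(-1) = (-19 + 3/2 + 53)*(-1) = (71/2)*(-1) = -71/2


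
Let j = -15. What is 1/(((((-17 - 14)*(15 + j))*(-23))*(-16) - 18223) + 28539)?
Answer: 1/10316 ≈ 9.6937e-5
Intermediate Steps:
1/(((((-17 - 14)*(15 + j))*(-23))*(-16) - 18223) + 28539) = 1/(((((-17 - 14)*(15 - 15))*(-23))*(-16) - 18223) + 28539) = 1/(((-31*0*(-23))*(-16) - 18223) + 28539) = 1/(((0*(-23))*(-16) - 18223) + 28539) = 1/((0*(-16) - 18223) + 28539) = 1/((0 - 18223) + 28539) = 1/(-18223 + 28539) = 1/10316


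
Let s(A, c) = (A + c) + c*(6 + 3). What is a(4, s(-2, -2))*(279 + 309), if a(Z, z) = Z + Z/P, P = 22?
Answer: 27048/11 ≈ 2458.9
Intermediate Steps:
s(A, c) = A + 10*c (s(A, c) = (A + c) + c*9 = (A + c) + 9*c = A + 10*c)
a(Z, z) = 23*Z/22 (a(Z, z) = Z + Z/22 = 23*Z/22)
a(4, s(-2, -2))*(279 + 309) = ((23/22)*4)*(279 + 309) = (46/11)*588 = 27048/11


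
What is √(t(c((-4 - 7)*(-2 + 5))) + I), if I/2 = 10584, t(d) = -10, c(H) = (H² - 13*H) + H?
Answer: √21158 ≈ 145.46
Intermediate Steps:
c(H) = H² - 12*H
I = 21168 (I = 2*10584 = 21168)
√(t(c((-4 - 7)*(-2 + 5))) + I) = √(-10 + 21168) = √21158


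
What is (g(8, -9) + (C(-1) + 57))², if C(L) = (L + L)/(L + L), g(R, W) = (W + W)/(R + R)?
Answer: 207025/64 ≈ 3234.8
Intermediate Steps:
g(R, W) = W/R (g(R, W) = (2*W)/((2*R)) = (2*W)*(1/(2*R)) = W/R)
C(L) = 1 (C(L) = (2*L)/((2*L)) = (2*L)*(1/(2*L)) = 1)
(g(8, -9) + (C(-1) + 57))² = (-9/8 + (1 + 57))² = (-9*⅛ + 58)² = (-9/8 + 58)² = (455/8)² = 207025/64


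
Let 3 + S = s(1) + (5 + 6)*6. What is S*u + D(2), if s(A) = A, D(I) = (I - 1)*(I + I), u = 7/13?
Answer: 500/13 ≈ 38.462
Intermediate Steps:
u = 7/13 (u = 7*(1/13) = 7/13 ≈ 0.53846)
D(I) = 2*I*(-1 + I) (D(I) = (-1 + I)*(2*I) = 2*I*(-1 + I))
S = 64 (S = -3 + (1 + (5 + 6)*6) = -3 + (1 + 11*6) = -3 + (1 + 66) = -3 + 67 = 64)
S*u + D(2) = 64*(7/13) + 2*2*(-1 + 2) = 448/13 + 2*2*1 = 448/13 + 4 = 500/13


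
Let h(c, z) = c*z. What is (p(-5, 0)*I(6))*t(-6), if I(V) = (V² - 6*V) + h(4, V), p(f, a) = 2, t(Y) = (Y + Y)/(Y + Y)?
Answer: 48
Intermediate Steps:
t(Y) = 1 (t(Y) = (2*Y)/((2*Y)) = (2*Y)*(1/(2*Y)) = 1)
I(V) = V² - 2*V (I(V) = (V² - 6*V) + 4*V = V² - 2*V)
(p(-5, 0)*I(6))*t(-6) = (2*(6*(-2 + 6)))*1 = (2*(6*4))*1 = (2*24)*1 = 48*1 = 48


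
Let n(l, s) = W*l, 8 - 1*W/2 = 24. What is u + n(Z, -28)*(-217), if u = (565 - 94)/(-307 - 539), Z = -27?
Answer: -52871773/282 ≈ -1.8749e+5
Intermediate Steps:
W = -32 (W = 16 - 2*24 = 16 - 48 = -32)
n(l, s) = -32*l
u = -157/282 (u = 471/(-846) = 471*(-1/846) = -157/282 ≈ -0.55674)
u + n(Z, -28)*(-217) = -157/282 - 32*(-27)*(-217) = -157/282 + 864*(-217) = -157/282 - 187488 = -52871773/282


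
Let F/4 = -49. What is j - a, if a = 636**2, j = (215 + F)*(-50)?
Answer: -405446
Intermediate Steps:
F = -196 (F = 4*(-49) = -196)
j = -950 (j = (215 - 196)*(-50) = 19*(-50) = -950)
a = 404496
j - a = -950 - 1*404496 = -950 - 404496 = -405446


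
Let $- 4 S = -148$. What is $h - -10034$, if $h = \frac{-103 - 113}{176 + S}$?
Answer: $\frac{712342}{71} \approx 10033.0$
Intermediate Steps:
$S = 37$ ($S = \left(- \frac{1}{4}\right) \left(-148\right) = 37$)
$h = - \frac{72}{71}$ ($h = \frac{-103 - 113}{176 + 37} = - \frac{216}{213} = \left(-216\right) \frac{1}{213} = - \frac{72}{71} \approx -1.0141$)
$h - -10034 = - \frac{72}{71} - -10034 = - \frac{72}{71} + 10034 = \frac{712342}{71}$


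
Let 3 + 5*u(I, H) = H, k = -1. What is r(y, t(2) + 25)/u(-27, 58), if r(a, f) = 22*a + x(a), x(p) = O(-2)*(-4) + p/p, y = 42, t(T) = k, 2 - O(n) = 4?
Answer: 933/11 ≈ 84.818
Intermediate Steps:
O(n) = -2 (O(n) = 2 - 1*4 = 2 - 4 = -2)
t(T) = -1
u(I, H) = -⅗ + H/5
x(p) = 9 (x(p) = -2*(-4) + p/p = 8 + 1 = 9)
r(a, f) = 9 + 22*a (r(a, f) = 22*a + 9 = 9 + 22*a)
r(y, t(2) + 25)/u(-27, 58) = (9 + 22*42)/(-⅗ + (⅕)*58) = (9 + 924)/(-⅗ + 58/5) = 933/11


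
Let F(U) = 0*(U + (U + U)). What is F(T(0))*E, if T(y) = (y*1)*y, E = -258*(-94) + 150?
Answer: 0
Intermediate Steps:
E = 24402 (E = 24252 + 150 = 24402)
T(y) = y² (T(y) = y*y = y²)
F(U) = 0 (F(U) = 0*(U + 2*U) = 0*(3*U) = 0)
F(T(0))*E = 0*24402 = 0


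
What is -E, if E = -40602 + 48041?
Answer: -7439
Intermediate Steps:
E = 7439
-E = -1*7439 = -7439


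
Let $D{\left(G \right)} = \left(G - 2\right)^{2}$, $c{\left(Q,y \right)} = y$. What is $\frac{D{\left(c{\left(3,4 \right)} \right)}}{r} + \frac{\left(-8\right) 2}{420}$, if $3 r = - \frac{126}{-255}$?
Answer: $\frac{2546}{105} \approx 24.248$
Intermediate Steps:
$r = \frac{14}{85}$ ($r = \frac{\left(-126\right) \frac{1}{-255}}{3} = \frac{\left(-126\right) \left(- \frac{1}{255}\right)}{3} = \frac{1}{3} \cdot \frac{42}{85} = \frac{14}{85} \approx 0.16471$)
$D{\left(G \right)} = \left(-2 + G\right)^{2}$
$\frac{D{\left(c{\left(3,4 \right)} \right)}}{r} + \frac{\left(-8\right) 2}{420} = \frac{\left(-2 + 4\right)^{2}}{\frac{14}{85}} + \frac{\left(-8\right) 2}{420} = 2^{2} \cdot \frac{85}{14} - \frac{4}{105} = 4 \cdot \frac{85}{14} - \frac{4}{105} = \frac{170}{7} - \frac{4}{105} = \frac{2546}{105}$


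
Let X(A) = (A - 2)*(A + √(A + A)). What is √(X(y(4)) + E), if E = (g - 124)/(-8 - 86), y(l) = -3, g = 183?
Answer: √(126994 - 44180*I*√6)/94 ≈ 4.0777 - 1.5018*I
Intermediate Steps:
E = -59/94 (E = (183 - 124)/(-8 - 86) = 59/(-94) = 59*(-1/94) = -59/94 ≈ -0.62766)
X(A) = (-2 + A)*(A + √2*√A) (X(A) = (-2 + A)*(A + √(2*A)) = (-2 + A)*(A + √2*√A))
√(X(y(4)) + E) = √(((-3)² - 2*(-3) + √2*(-3)^(3/2) - 2*√2*√(-3)) - 59/94) = √((9 + 6 + √2*(-3*I*√3) - 2*√2*I*√3) - 59/94) = √((9 + 6 - 3*I*√6 - 2*I*√6) - 59/94) = √((15 - 5*I*√6) - 59/94) = √(1351/94 - 5*I*√6)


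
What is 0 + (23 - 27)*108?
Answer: -432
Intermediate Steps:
0 + (23 - 27)*108 = 0 - 4*108 = 0 - 432 = -432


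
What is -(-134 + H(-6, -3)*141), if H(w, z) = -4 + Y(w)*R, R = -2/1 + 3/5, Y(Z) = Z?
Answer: -2432/5 ≈ -486.40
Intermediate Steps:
R = -7/5 (R = -2*1 + 3*(⅕) = -2 + ⅗ = -7/5 ≈ -1.4000)
H(w, z) = -4 - 7*w/5 (H(w, z) = -4 + w*(-7/5) = -4 - 7*w/5)
-(-134 + H(-6, -3)*141) = -(-134 + (-4 - 7/5*(-6))*141) = -(-134 + (-4 + 42/5)*141) = -(-134 + (22/5)*141) = -(-134 + 3102/5) = -1*2432/5 = -2432/5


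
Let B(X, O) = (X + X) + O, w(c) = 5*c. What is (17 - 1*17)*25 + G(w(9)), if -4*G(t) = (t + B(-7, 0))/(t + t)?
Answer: -31/360 ≈ -0.086111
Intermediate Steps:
B(X, O) = O + 2*X (B(X, O) = 2*X + O = O + 2*X)
G(t) = -(-14 + t)/(8*t) (G(t) = -(t + (0 + 2*(-7)))/(4*(t + t)) = -(t + (0 - 14))/(4*(2*t)) = -(t - 14)*1/(2*t)/4 = -(-14 + t)*1/(2*t)/4 = -(-14 + t)/(8*t))
(17 - 1*17)*25 + G(w(9)) = (17 - 1*17)*25 + (14 - 5*9)/(8*((5*9))) = (17 - 17)*25 + (⅛)*(14 - 1*45)/45 = 0*25 + (⅛)*(1/45)*(14 - 45) = 0 + (⅛)*(1/45)*(-31) = 0 - 31/360 = -31/360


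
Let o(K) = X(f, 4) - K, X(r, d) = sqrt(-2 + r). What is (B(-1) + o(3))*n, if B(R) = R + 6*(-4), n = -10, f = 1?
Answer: 280 - 10*I ≈ 280.0 - 10.0*I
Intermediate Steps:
B(R) = -24 + R (B(R) = R - 24 = -24 + R)
o(K) = I - K (o(K) = sqrt(-2 + 1) - K = sqrt(-1) - K = I - K)
(B(-1) + o(3))*n = ((-24 - 1) + (I - 1*3))*(-10) = (-25 + (I - 3))*(-10) = (-25 + (-3 + I))*(-10) = (-28 + I)*(-10) = 280 - 10*I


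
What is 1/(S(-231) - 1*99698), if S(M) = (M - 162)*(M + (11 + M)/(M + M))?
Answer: -7/63715 ≈ -0.00010986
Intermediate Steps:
S(M) = (-162 + M)*(M + (11 + M)/(2*M)) (S(M) = (-162 + M)*(M + (11 + M)/((2*M))) = (-162 + M)*(M + (11 + M)*(1/(2*M))) = (-162 + M)*(M + (11 + M)/(2*M)))
1/(S(-231) - 1*99698) = 1/((-151/2 + (-231)² - 891/(-231) - 323/2*(-231)) - 1*99698) = 1/((-151/2 + 53361 - 891*(-1/231) + 74613/2) - 99698) = 1/((-151/2 + 53361 + 27/7 + 74613/2) - 99698) = 1/(634171/7 - 99698) = 1/(-63715/7) = -7/63715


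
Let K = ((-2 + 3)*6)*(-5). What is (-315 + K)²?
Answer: 119025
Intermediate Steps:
K = -30 (K = (1*6)*(-5) = 6*(-5) = -30)
(-315 + K)² = (-315 - 30)² = (-345)² = 119025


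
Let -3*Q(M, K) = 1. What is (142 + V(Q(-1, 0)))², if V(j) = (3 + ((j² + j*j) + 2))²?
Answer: 187991521/6561 ≈ 28653.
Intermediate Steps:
Q(M, K) = -⅓ (Q(M, K) = -⅓*1 = -⅓)
V(j) = (5 + 2*j²)² (V(j) = (3 + ((j² + j²) + 2))² = (3 + (2*j² + 2))² = (3 + (2 + 2*j²))² = (5 + 2*j²)²)
(142 + V(Q(-1, 0)))² = (142 + (5 + 2*(-⅓)²)²)² = (142 + (5 + 2*(⅑))²)² = (142 + (5 + 2/9)²)² = (142 + (47/9)²)² = (142 + 2209/81)² = (13711/81)² = 187991521/6561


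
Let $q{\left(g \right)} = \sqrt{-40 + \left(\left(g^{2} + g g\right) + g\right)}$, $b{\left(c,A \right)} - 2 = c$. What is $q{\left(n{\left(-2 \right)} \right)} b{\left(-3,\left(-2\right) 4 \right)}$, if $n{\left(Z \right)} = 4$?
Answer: $- 2 i \approx - 2.0 i$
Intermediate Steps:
$b{\left(c,A \right)} = 2 + c$
$q{\left(g \right)} = \sqrt{-40 + g + 2 g^{2}}$ ($q{\left(g \right)} = \sqrt{-40 + \left(\left(g^{2} + g^{2}\right) + g\right)} = \sqrt{-40 + \left(2 g^{2} + g\right)} = \sqrt{-40 + \left(g + 2 g^{2}\right)} = \sqrt{-40 + g + 2 g^{2}}$)
$q{\left(n{\left(-2 \right)} \right)} b{\left(-3,\left(-2\right) 4 \right)} = \sqrt{-40 + 4 + 2 \cdot 4^{2}} \left(2 - 3\right) = \sqrt{-40 + 4 + 2 \cdot 16} \left(-1\right) = \sqrt{-40 + 4 + 32} \left(-1\right) = \sqrt{-4} \left(-1\right) = 2 i \left(-1\right) = - 2 i$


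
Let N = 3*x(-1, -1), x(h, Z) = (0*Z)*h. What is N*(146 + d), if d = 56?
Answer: 0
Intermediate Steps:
x(h, Z) = 0 (x(h, Z) = 0*h = 0)
N = 0 (N = 3*0 = 0)
N*(146 + d) = 0*(146 + 56) = 0*202 = 0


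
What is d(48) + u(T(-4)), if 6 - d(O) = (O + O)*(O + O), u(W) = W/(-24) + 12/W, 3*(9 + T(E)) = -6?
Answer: -2431607/264 ≈ -9210.6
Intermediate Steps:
T(E) = -11 (T(E) = -9 + (1/3)*(-6) = -9 - 2 = -11)
u(W) = 12/W - W/24 (u(W) = W*(-1/24) + 12/W = -W/24 + 12/W = 12/W - W/24)
d(O) = 6 - 4*O**2 (d(O) = 6 - (O + O)*(O + O) = 6 - 2*O*2*O = 6 - 4*O**2)
d(48) + u(T(-4)) = (6 - 4*48**2) + (12/(-11) - 1/24*(-11)) = (6 - 4*2304) + (12*(-1/11) + 11/24) = (6 - 9216) + (-12/11 + 11/24) = -9210 - 167/264 = -2431607/264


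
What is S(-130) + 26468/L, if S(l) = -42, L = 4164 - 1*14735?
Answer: -470450/10571 ≈ -44.504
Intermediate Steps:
L = -10571 (L = 4164 - 14735 = -10571)
S(-130) + 26468/L = -42 + 26468/(-10571) = -42 + 26468*(-1/10571) = -42 - 26468/10571 = -470450/10571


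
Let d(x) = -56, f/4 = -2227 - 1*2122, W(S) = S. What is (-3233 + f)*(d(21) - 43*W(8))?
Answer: 8251600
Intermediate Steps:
f = -17396 (f = 4*(-2227 - 1*2122) = 4*(-2227 - 2122) = 4*(-4349) = -17396)
(-3233 + f)*(d(21) - 43*W(8)) = (-3233 - 17396)*(-56 - 43*8) = -20629*(-56 - 344) = -20629*(-400) = 8251600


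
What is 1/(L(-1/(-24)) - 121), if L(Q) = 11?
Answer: -1/110 ≈ -0.0090909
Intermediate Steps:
1/(L(-1/(-24)) - 121) = 1/(11 - 121) = 1/(-110) = -1/110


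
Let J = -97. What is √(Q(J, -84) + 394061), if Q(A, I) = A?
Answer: 2*√98491 ≈ 627.67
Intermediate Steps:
√(Q(J, -84) + 394061) = √(-97 + 394061) = √393964 = 2*√98491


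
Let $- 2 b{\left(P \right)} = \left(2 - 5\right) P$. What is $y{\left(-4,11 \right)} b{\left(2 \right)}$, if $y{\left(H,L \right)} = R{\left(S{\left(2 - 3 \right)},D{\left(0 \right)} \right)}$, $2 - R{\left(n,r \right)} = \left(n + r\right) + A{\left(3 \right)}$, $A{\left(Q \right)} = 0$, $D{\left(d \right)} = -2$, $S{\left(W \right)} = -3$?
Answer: $21$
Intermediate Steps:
$R{\left(n,r \right)} = 2 - n - r$ ($R{\left(n,r \right)} = 2 - \left(\left(n + r\right) + 0\right) = 2 - \left(n + r\right) = 2 - n - r$)
$y{\left(H,L \right)} = 7$ ($y{\left(H,L \right)} = 2 - -3 - -2 = 2 + 3 + 2 = 7$)
$b{\left(P \right)} = \frac{3 P}{2}$ ($b{\left(P \right)} = - \frac{\left(2 - 5\right) P}{2} = - \frac{\left(-3\right) P}{2} = \frac{3 P}{2}$)
$y{\left(-4,11 \right)} b{\left(2 \right)} = 7 \cdot \frac{3}{2} \cdot 2 = 7 \cdot 3 = 21$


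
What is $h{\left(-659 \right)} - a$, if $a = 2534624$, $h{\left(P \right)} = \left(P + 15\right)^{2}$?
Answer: $-2119888$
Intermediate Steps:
$h{\left(P \right)} = \left(15 + P\right)^{2}$
$h{\left(-659 \right)} - a = \left(15 - 659\right)^{2} - 2534624 = \left(-644\right)^{2} - 2534624 = 414736 - 2534624 = -2119888$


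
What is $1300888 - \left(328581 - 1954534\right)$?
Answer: $2926841$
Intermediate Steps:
$1300888 - \left(328581 - 1954534\right) = 1300888 - -1625953 = 1300888 + 1625953 = 2926841$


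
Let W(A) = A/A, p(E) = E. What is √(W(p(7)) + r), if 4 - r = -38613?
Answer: √38618 ≈ 196.51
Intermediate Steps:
r = 38617 (r = 4 - 1*(-38613) = 4 + 38613 = 38617)
W(A) = 1
√(W(p(7)) + r) = √(1 + 38617) = √38618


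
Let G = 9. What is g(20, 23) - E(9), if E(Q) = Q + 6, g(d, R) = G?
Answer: -6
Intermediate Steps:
g(d, R) = 9
E(Q) = 6 + Q
g(20, 23) - E(9) = 9 - (6 + 9) = 9 - 1*15 = 9 - 15 = -6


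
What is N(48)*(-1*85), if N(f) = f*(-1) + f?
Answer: 0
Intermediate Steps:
N(f) = 0 (N(f) = -f + f = 0)
N(48)*(-1*85) = 0*(-1*85) = 0*(-85) = 0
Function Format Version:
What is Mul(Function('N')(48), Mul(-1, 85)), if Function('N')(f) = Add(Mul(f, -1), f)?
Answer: 0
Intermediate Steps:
Function('N')(f) = 0 (Function('N')(f) = Add(Mul(-1, f), f) = 0)
Mul(Function('N')(48), Mul(-1, 85)) = Mul(0, Mul(-1, 85)) = Mul(0, -85) = 0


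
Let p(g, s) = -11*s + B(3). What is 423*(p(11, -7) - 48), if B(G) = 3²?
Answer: 16074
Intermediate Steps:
B(G) = 9
p(g, s) = 9 - 11*s (p(g, s) = -11*s + 9 = 9 - 11*s)
423*(p(11, -7) - 48) = 423*((9 - 11*(-7)) - 48) = 423*((9 + 77) - 48) = 423*(86 - 48) = 423*38 = 16074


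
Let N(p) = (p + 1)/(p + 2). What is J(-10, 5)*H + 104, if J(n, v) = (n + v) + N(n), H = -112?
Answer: 538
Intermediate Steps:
N(p) = (1 + p)/(2 + p)
J(n, v) = n + v + (1 + n)/(2 + n) (J(n, v) = (n + v) + (1 + n)/(2 + n) = n + v + (1 + n)/(2 + n))
J(-10, 5)*H + 104 = ((1 - 10 + (2 - 10)*(-10 + 5))/(2 - 10))*(-112) + 104 = ((1 - 10 - 8*(-5))/(-8))*(-112) + 104 = -(1 - 10 + 40)/8*(-112) + 104 = -⅛*31*(-112) + 104 = -31/8*(-112) + 104 = 434 + 104 = 538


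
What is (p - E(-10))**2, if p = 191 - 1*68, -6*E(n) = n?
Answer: 132496/9 ≈ 14722.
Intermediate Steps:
E(n) = -n/6
p = 123 (p = 191 - 68 = 123)
(p - E(-10))**2 = (123 - (-1)*(-10)/6)**2 = (123 - 1*5/3)**2 = (123 - 5/3)**2 = (364/3)**2 = 132496/9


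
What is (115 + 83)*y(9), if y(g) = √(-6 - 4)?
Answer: 198*I*√10 ≈ 626.13*I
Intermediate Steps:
y(g) = I*√10 (y(g) = √(-10) = I*√10)
(115 + 83)*y(9) = (115 + 83)*(I*√10) = 198*(I*√10) = 198*I*√10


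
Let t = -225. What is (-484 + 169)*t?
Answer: 70875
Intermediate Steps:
(-484 + 169)*t = (-484 + 169)*(-225) = -315*(-225) = 70875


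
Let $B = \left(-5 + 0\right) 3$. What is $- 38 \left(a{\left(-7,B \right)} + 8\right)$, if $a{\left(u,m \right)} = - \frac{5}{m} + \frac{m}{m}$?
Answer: $- \frac{1064}{3} \approx -354.67$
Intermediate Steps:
$B = -15$ ($B = \left(-5\right) 3 = -15$)
$a{\left(u,m \right)} = 1 - \frac{5}{m}$ ($a{\left(u,m \right)} = - \frac{5}{m} + 1 = 1 - \frac{5}{m}$)
$- 38 \left(a{\left(-7,B \right)} + 8\right) = - 38 \left(\frac{-5 - 15}{-15} + 8\right) = - 38 \left(\left(- \frac{1}{15}\right) \left(-20\right) + 8\right) = - 38 \left(\frac{4}{3} + 8\right) = \left(-38\right) \frac{28}{3} = - \frac{1064}{3}$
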